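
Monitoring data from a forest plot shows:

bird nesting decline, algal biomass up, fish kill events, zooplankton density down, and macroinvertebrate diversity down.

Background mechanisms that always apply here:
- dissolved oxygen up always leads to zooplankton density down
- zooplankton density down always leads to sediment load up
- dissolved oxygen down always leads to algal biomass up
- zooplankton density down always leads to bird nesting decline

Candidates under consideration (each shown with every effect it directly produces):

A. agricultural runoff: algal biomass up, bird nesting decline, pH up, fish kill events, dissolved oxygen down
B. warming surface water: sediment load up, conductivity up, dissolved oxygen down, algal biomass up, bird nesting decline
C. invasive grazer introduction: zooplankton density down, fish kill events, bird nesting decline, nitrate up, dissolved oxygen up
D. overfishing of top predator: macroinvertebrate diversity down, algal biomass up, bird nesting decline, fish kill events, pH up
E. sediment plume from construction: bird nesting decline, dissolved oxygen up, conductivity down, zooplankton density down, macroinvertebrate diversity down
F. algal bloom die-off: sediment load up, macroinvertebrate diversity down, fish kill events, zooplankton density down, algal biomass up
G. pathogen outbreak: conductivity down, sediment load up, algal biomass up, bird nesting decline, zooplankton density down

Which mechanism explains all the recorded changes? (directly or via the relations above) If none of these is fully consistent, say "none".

F

For each candidate, compare predicted effects to what was observed:
(A) agricultural runoff — does not account for zooplankton density down, macroinvertebrate diversity down
(B) warming surface water — bird nesting decline +; algal biomass up +; fish kill events -; zooplankton density down -; macroinvertebrate diversity down -
(C) invasive grazer introduction — bird nesting decline +; algal biomass up -; fish kill events +; zooplankton density down +; macroinvertebrate diversity down -
(D) overfishing of top predator — bird nesting decline +; algal biomass up +; fish kill events +; zooplankton density down -; macroinvertebrate diversity down +
(E) sediment plume from construction — bird nesting decline +; algal biomass up -; fish kill events -; zooplankton density down +; macroinvertebrate diversity down +
(F) algal bloom die-off — accounts for every observation (bird nesting decline by zooplankton density down → bird nesting decline)
(G) pathogen outbreak — does not account for fish kill events, macroinvertebrate diversity down
(F) is the only candidate with no mismatches.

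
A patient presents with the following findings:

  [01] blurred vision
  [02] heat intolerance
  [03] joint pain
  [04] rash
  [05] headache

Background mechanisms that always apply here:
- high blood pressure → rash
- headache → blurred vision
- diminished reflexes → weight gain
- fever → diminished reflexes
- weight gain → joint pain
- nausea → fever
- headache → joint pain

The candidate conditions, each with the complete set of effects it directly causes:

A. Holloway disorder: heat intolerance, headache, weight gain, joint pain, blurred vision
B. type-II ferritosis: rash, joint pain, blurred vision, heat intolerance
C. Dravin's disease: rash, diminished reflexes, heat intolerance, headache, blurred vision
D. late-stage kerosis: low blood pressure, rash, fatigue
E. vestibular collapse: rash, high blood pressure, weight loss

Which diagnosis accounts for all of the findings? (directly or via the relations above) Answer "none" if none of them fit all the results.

For each candidate, compare predicted effects to what was observed:
(A) Holloway disorder — blurred vision +; heat intolerance +; joint pain +; rash -; headache +
(B) type-II ferritosis — blurred vision +; heat intolerance +; joint pain +; rash +; headache -
(C) Dravin's disease — accounts for every observation (joint pain by headache → joint pain)
(D) late-stage kerosis — blurred vision -; heat intolerance -; joint pain -; rash +; headache -
(E) vestibular collapse — blurred vision -; heat intolerance -; joint pain -; rash +; headache -
(C) alone accounts for all the evidence.

C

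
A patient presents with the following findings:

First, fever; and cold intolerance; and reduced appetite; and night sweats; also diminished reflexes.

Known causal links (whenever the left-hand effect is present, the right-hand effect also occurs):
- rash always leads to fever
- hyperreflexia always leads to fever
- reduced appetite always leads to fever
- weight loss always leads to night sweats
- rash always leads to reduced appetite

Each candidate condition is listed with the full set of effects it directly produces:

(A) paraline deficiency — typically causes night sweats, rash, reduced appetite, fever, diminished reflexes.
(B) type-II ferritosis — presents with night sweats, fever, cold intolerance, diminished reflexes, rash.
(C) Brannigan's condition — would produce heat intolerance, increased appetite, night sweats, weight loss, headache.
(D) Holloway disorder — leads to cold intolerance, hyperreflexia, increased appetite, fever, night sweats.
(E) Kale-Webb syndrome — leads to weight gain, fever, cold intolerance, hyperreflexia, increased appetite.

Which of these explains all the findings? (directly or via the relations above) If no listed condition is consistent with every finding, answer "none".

B

Per-candidate check:
(A) paraline deficiency — fever match; cold intolerance miss; reduced appetite match; night sweats match; diminished reflexes match
(B) type-II ferritosis — accounts for every observation (reduced appetite by rash → reduced appetite)
(C) Brannigan's condition — fever miss; cold intolerance miss; reduced appetite miss; night sweats match; diminished reflexes miss
(D) Holloway disorder — fever match; cold intolerance match; reduced appetite miss; night sweats match; diminished reflexes miss
(E) Kale-Webb syndrome — fails on reduced appetite, night sweats, diminished reflexes (predicts increased appetite, not reduced appetite; predicts hyperreflexia, not diminished reflexes)
(B) alone accounts for all the evidence.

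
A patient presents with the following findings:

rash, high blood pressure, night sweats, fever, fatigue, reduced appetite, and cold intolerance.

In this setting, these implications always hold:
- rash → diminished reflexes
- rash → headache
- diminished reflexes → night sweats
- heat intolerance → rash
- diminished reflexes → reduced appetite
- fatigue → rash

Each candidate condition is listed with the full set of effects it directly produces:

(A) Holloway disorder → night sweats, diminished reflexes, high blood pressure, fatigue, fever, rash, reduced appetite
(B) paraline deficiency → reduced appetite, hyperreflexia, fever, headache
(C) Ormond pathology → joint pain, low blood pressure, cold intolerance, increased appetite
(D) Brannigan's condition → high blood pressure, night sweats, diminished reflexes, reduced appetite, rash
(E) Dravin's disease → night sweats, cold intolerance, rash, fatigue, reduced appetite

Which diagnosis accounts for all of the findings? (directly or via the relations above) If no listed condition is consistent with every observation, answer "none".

none

For each candidate, compare predicted effects to what was observed:
(A) Holloway disorder — rash ✓; high blood pressure ✓; night sweats ✓; fever ✓; fatigue ✓; reduced appetite ✓; cold intolerance ✗
(B) paraline deficiency — rash ✗; high blood pressure ✗; night sweats ✗; fever ✓; fatigue ✗; reduced appetite ✓; cold intolerance ✗
(C) Ormond pathology — fails on rash, high blood pressure, night sweats, fever, fatigue, reduced appetite (predicts low blood pressure, not high blood pressure; predicts increased appetite, not reduced appetite)
(D) Brannigan's condition — does not account for fever, fatigue, cold intolerance
(E) Dravin's disease — does not account for high blood pressure, fever
Every candidate fails on at least one observation.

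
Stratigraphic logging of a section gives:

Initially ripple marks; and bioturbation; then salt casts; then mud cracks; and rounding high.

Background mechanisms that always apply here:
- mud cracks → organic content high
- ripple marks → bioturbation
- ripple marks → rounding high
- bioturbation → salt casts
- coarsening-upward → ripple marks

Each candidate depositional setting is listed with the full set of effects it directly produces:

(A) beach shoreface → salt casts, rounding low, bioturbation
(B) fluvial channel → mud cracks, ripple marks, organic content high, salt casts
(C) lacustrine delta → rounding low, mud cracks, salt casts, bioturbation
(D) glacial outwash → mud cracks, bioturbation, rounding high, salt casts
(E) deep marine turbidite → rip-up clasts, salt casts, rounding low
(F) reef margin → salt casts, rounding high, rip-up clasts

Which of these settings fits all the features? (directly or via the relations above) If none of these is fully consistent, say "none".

B

For each candidate, compare predicted effects to what was observed:
(A) beach shoreface — ripple marks miss; bioturbation match; salt casts match; mud cracks miss; rounding high miss
(B) fluvial channel — ripple marks match; bioturbation match (by ripple marks → bioturbation); salt casts match; mud cracks match; rounding high match (by ripple marks → rounding high)
(C) lacustrine delta — ripple marks miss; bioturbation match; salt casts match; mud cracks match; rounding high miss
(D) glacial outwash — ripple marks miss; bioturbation match; salt casts match; mud cracks match; rounding high match
(E) deep marine turbidite — fails on ripple marks, bioturbation, mud cracks, rounding high (predicts rounding low, not rounding high)
(F) reef margin — ripple marks miss; bioturbation miss; salt casts match; mud cracks miss; rounding high match
Only (B) is consistent with every observation.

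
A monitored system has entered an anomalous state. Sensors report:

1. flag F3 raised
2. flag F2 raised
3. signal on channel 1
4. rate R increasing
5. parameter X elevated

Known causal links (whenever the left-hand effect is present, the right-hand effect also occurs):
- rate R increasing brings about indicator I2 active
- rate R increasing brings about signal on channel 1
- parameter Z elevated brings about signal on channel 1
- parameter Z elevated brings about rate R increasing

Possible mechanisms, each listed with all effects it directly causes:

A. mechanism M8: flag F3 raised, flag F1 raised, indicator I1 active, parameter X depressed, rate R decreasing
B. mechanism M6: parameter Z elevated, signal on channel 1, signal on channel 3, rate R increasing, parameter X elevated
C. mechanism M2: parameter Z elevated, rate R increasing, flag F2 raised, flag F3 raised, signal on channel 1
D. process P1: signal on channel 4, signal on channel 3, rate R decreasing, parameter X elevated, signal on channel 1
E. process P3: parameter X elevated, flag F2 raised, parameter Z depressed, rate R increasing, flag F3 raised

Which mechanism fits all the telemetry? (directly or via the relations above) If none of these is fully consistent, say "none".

Testing each hypothesis:
(A) mechanism M8 — flag F3 raised yes; flag F2 raised NO; signal on channel 1 NO; rate R increasing NO; parameter X elevated NO
(B) mechanism M6 — flag F3 raised NO; flag F2 raised NO; signal on channel 1 yes; rate R increasing yes; parameter X elevated yes
(C) mechanism M2 — does not account for parameter X elevated
(D) process P1 — fails on flag F3 raised, flag F2 raised, rate R increasing (predicts rate R decreasing, not rate R increasing)
(E) process P3 — flag F3 raised yes; flag F2 raised yes; signal on channel 1 yes (via rate R increasing → signal on channel 1); rate R increasing yes; parameter X elevated yes
(E) alone accounts for all the evidence.

E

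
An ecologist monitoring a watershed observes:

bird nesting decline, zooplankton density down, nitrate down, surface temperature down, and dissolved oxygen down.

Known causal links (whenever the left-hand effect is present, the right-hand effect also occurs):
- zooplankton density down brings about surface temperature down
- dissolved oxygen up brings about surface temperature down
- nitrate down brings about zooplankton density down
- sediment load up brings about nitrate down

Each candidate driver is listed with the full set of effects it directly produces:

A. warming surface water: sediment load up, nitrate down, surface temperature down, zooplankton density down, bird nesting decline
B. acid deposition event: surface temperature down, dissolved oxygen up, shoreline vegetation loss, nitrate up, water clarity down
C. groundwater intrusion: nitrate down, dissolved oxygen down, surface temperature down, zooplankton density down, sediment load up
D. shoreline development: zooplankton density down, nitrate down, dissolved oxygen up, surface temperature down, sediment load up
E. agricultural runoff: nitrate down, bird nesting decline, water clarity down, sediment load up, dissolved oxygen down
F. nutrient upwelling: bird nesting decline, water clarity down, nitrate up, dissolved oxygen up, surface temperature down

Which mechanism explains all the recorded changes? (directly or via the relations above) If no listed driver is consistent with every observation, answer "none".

E

Checking each candidate against the observations:
(A) warming surface water — does not account for dissolved oxygen down
(B) acid deposition event — fails on bird nesting decline, zooplankton density down, nitrate down, dissolved oxygen down (predicts nitrate up, not nitrate down; predicts dissolved oxygen up, not dissolved oxygen down)
(C) groundwater intrusion — does not account for bird nesting decline
(D) shoreline development — fails on bird nesting decline, dissolved oxygen down (predicts dissolved oxygen up, not dissolved oxygen down)
(E) agricultural runoff — accounts for every observation (zooplankton density down by nitrate down → zooplankton density down)
(F) nutrient upwelling — fails on zooplankton density down, nitrate down, dissolved oxygen down (predicts nitrate up, not nitrate down; predicts dissolved oxygen up, not dissolved oxygen down)
(E) is the only candidate with no mismatches.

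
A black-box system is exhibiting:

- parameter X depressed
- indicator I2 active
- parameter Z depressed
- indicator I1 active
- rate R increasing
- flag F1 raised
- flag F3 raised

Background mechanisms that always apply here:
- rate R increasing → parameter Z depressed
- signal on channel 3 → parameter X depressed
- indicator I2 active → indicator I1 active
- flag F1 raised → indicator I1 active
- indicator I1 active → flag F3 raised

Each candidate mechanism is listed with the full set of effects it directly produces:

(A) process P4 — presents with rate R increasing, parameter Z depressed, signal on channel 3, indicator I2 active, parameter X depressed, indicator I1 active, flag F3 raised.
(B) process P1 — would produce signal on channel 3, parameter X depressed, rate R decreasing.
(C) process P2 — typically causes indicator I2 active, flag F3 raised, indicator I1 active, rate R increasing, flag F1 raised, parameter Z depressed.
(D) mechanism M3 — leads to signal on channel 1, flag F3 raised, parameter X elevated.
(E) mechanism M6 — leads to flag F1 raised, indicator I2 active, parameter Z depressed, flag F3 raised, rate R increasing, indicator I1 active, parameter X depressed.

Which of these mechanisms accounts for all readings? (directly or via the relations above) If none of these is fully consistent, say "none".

Per-candidate check:
(A) process P4 — parameter X depressed match; indicator I2 active match; parameter Z depressed match; indicator I1 active match; rate R increasing match; flag F1 raised miss; flag F3 raised match
(B) process P1 — fails on indicator I2 active, parameter Z depressed, indicator I1 active, rate R increasing, flag F1 raised, flag F3 raised (predicts rate R decreasing, not rate R increasing)
(C) process P2 — does not account for parameter X depressed
(D) mechanism M3 — fails on parameter X depressed, indicator I2 active, parameter Z depressed, indicator I1 active, rate R increasing, flag F1 raised (predicts parameter X elevated, not parameter X depressed)
(E) mechanism M6 — accounts for every observation
(E) is the only candidate with no mismatches.

E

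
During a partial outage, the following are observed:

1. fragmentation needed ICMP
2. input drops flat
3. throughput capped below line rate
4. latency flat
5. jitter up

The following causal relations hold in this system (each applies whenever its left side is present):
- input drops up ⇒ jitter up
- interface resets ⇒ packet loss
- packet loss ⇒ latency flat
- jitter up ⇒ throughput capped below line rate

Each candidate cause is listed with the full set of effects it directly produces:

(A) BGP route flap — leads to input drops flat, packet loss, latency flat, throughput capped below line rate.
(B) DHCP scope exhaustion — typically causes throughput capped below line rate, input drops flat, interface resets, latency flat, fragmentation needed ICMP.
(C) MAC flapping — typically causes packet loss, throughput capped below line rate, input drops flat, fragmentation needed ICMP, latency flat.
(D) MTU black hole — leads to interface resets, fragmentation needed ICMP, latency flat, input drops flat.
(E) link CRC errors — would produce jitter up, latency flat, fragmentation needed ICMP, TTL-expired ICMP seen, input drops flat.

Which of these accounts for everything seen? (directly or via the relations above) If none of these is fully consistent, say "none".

E

Testing each hypothesis:
(A) BGP route flap — fragmentation needed ICMP ✗; input drops flat ✓; throughput capped below line rate ✓; latency flat ✓; jitter up ✗
(B) DHCP scope exhaustion — fragmentation needed ICMP ✓; input drops flat ✓; throughput capped below line rate ✓; latency flat ✓; jitter up ✗
(C) MAC flapping — does not account for jitter up
(D) MTU black hole — does not account for throughput capped below line rate, jitter up
(E) link CRC errors — accounts for every observation (throughput capped below line rate via jitter up → throughput capped below line rate)
(E) alone accounts for all the evidence.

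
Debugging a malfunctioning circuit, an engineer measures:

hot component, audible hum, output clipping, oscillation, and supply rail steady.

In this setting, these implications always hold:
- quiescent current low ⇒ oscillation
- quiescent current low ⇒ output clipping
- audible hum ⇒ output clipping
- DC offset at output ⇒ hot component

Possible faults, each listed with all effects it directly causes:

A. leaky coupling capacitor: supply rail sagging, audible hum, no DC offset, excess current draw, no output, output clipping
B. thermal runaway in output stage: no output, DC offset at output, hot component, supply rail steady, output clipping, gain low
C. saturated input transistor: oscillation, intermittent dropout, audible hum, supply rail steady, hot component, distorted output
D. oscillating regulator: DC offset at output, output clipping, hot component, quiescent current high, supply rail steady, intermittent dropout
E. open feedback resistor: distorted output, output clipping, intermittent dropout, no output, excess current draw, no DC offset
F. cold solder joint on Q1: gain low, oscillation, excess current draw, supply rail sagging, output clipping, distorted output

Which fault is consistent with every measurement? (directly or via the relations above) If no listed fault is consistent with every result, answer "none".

C

For each candidate, compare predicted effects to what was observed:
(A) leaky coupling capacitor — fails on hot component, oscillation, supply rail steady (predicts supply rail sagging, not supply rail steady)
(B) thermal runaway in output stage — hot component +; audible hum -; output clipping +; oscillation -; supply rail steady +
(C) saturated input transistor — accounts for every observation (output clipping by audible hum → output clipping)
(D) oscillating regulator — hot component +; audible hum -; output clipping +; oscillation -; supply rail steady +
(E) open feedback resistor — does not account for hot component, audible hum, oscillation, supply rail steady
(F) cold solder joint on Q1 — hot component -; audible hum -; output clipping +; oscillation +; supply rail steady -
(C) alone accounts for all the evidence.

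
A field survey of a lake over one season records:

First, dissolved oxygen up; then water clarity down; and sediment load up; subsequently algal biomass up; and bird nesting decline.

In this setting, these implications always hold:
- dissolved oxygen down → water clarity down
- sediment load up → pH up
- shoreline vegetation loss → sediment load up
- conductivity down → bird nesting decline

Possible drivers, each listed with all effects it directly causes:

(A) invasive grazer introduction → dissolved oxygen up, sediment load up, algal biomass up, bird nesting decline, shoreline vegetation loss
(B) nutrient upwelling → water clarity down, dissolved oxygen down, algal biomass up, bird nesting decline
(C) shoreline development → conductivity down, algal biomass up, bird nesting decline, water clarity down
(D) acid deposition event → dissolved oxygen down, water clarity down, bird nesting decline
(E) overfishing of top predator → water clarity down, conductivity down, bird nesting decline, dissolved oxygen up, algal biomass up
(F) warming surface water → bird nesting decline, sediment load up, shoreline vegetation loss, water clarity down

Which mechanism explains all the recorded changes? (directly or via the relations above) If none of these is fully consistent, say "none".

none

Testing each hypothesis:
(A) invasive grazer introduction — dissolved oxygen up +; water clarity down -; sediment load up +; algal biomass up +; bird nesting decline +
(B) nutrient upwelling — dissolved oxygen up -; water clarity down +; sediment load up -; algal biomass up +; bird nesting decline +
(C) shoreline development — dissolved oxygen up -; water clarity down +; sediment load up -; algal biomass up +; bird nesting decline +
(D) acid deposition event — fails on dissolved oxygen up, sediment load up, algal biomass up (predicts dissolved oxygen down, not dissolved oxygen up)
(E) overfishing of top predator — dissolved oxygen up +; water clarity down +; sediment load up -; algal biomass up +; bird nesting decline +
(F) warming surface water — dissolved oxygen up -; water clarity down +; sediment load up +; algal biomass up -; bird nesting decline +
No candidate is consistent with all observations.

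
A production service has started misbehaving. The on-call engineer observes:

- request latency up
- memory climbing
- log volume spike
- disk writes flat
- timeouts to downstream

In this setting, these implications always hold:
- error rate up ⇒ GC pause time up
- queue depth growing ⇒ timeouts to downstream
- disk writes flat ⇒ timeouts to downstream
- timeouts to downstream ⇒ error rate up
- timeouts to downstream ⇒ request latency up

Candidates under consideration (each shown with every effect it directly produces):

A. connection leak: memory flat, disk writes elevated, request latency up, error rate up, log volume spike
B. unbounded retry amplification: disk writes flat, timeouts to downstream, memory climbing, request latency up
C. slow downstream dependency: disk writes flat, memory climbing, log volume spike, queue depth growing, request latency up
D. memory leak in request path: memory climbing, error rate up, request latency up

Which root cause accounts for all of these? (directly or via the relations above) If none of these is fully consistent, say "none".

Checking each candidate against the observations:
(A) connection leak — fails on memory climbing, disk writes flat, timeouts to downstream (predicts memory flat, not memory climbing; predicts disk writes elevated, not disk writes flat)
(B) unbounded retry amplification — request latency up match; memory climbing match; log volume spike miss; disk writes flat match; timeouts to downstream match
(C) slow downstream dependency — accounts for every observation (timeouts to downstream by disk writes flat → timeouts to downstream)
(D) memory leak in request path — request latency up match; memory climbing match; log volume spike miss; disk writes flat miss; timeouts to downstream miss
(C) alone accounts for all the evidence.

C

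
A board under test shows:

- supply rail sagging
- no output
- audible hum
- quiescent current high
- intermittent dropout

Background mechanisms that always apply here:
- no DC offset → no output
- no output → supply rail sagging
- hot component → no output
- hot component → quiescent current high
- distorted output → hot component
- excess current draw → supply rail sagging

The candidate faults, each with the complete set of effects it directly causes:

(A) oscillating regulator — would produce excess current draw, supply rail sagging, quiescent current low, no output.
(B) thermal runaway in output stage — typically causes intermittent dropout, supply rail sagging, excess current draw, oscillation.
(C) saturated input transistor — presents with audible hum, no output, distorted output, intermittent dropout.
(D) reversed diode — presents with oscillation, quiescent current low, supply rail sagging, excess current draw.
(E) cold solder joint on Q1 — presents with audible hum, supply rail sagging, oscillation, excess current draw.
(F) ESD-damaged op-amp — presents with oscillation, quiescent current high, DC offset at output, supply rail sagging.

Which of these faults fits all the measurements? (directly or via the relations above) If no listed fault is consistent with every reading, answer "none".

C

Checking each candidate against the observations:
(A) oscillating regulator — fails on audible hum, quiescent current high, intermittent dropout (predicts quiescent current low, not quiescent current high)
(B) thermal runaway in output stage — supply rail sagging +; no output -; audible hum -; quiescent current high -; intermittent dropout +
(C) saturated input transistor — accounts for every observation (supply rail sagging by no output → supply rail sagging)
(D) reversed diode — supply rail sagging +; no output -; audible hum -; quiescent current high -; intermittent dropout -
(E) cold solder joint on Q1 — does not account for no output, quiescent current high, intermittent dropout
(F) ESD-damaged op-amp — supply rail sagging +; no output -; audible hum -; quiescent current high +; intermittent dropout -
(C) alone accounts for all the evidence.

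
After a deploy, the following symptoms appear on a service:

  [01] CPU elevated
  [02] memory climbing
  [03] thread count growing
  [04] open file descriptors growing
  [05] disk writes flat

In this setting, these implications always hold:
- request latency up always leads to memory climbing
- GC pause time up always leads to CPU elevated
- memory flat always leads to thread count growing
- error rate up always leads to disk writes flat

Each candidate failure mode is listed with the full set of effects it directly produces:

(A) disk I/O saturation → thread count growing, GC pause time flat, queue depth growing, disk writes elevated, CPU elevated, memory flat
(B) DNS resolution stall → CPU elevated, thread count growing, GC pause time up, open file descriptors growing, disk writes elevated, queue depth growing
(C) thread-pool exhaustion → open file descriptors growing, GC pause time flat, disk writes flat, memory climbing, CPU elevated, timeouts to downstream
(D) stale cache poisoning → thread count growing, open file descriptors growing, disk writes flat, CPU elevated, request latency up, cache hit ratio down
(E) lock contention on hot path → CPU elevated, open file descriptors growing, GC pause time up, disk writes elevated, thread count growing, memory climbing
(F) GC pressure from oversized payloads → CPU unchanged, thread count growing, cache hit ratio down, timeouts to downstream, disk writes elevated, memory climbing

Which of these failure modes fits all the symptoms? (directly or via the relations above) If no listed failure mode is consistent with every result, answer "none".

For each candidate, compare predicted effects to what was observed:
(A) disk I/O saturation — CPU elevated +; memory climbing -; thread count growing +; open file descriptors growing -; disk writes flat -
(B) DNS resolution stall — fails on memory climbing, disk writes flat (predicts disk writes elevated, not disk writes flat)
(C) thread-pool exhaustion — does not account for thread count growing
(D) stale cache poisoning — accounts for every observation (memory climbing through request latency up → memory climbing)
(E) lock contention on hot path — fails on disk writes flat (predicts disk writes elevated, not disk writes flat)
(F) GC pressure from oversized payloads — fails on CPU elevated, open file descriptors growing, disk writes flat (predicts CPU unchanged, not CPU elevated; predicts disk writes elevated, not disk writes flat)
Only (D) is consistent with every observation.

D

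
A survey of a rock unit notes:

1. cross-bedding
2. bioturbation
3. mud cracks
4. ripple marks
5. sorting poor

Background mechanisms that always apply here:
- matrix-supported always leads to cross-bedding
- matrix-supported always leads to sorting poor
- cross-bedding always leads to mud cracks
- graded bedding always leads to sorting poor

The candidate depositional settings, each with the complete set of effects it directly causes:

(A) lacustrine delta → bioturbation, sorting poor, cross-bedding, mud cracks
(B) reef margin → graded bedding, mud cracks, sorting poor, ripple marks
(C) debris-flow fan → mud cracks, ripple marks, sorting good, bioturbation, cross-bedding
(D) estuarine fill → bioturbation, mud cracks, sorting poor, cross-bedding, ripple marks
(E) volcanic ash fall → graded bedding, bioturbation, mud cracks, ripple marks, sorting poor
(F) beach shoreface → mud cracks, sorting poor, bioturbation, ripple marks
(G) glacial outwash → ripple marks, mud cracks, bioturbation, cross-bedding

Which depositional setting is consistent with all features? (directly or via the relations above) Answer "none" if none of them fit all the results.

Per-candidate check:
(A) lacustrine delta — does not account for ripple marks
(B) reef margin — does not account for cross-bedding, bioturbation
(C) debris-flow fan — fails on sorting poor (predicts sorting good, not sorting poor)
(D) estuarine fill — cross-bedding ✓; bioturbation ✓; mud cracks ✓; ripple marks ✓; sorting poor ✓
(E) volcanic ash fall — does not account for cross-bedding
(F) beach shoreface — does not account for cross-bedding
(G) glacial outwash — cross-bedding ✓; bioturbation ✓; mud cracks ✓; ripple marks ✓; sorting poor ✗
(D) is the only candidate with no mismatches.

D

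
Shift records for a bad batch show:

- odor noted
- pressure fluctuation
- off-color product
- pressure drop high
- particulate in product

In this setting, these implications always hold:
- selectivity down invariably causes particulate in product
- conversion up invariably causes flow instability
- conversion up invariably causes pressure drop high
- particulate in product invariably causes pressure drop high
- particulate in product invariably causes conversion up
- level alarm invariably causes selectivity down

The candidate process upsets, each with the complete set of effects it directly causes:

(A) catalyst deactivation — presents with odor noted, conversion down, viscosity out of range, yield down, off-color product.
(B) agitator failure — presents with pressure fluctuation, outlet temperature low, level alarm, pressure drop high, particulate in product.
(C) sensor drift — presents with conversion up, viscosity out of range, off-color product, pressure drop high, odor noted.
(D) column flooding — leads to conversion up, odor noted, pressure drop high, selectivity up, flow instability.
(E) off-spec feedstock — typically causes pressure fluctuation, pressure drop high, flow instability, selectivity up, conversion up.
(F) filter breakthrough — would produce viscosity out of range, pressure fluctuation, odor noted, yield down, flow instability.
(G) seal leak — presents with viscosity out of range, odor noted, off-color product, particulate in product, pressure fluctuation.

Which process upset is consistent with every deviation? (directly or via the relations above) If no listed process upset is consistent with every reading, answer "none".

Checking each candidate against the observations:
(A) catalyst deactivation — does not account for pressure fluctuation, pressure drop high, particulate in product
(B) agitator failure — odor noted miss; pressure fluctuation match; off-color product miss; pressure drop high match; particulate in product match
(C) sensor drift — odor noted match; pressure fluctuation miss; off-color product match; pressure drop high match; particulate in product miss
(D) column flooding — odor noted match; pressure fluctuation miss; off-color product miss; pressure drop high match; particulate in product miss
(E) off-spec feedstock — odor noted miss; pressure fluctuation match; off-color product miss; pressure drop high match; particulate in product miss
(F) filter breakthrough — does not account for off-color product, pressure drop high, particulate in product
(G) seal leak — accounts for every observation (pressure drop high through particulate in product → pressure drop high)
(G) alone accounts for all the evidence.

G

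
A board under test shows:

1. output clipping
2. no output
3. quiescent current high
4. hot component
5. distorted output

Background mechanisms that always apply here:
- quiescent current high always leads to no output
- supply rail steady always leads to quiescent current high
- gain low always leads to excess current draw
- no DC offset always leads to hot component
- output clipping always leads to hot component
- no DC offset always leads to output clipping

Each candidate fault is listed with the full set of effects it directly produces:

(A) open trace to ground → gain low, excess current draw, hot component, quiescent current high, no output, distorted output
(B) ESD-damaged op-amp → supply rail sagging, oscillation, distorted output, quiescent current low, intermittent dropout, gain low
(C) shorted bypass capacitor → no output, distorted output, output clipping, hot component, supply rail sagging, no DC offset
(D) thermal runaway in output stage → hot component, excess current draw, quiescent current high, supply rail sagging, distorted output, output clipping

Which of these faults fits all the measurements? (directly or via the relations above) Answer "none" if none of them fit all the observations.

D

Per-candidate check:
(A) open trace to ground — does not account for output clipping
(B) ESD-damaged op-amp — fails on output clipping, no output, quiescent current high, hot component (predicts quiescent current low, not quiescent current high)
(C) shorted bypass capacitor — output clipping ✓; no output ✓; quiescent current high ✗; hot component ✓; distorted output ✓
(D) thermal runaway in output stage — accounts for every observation (no output via quiescent current high → no output)
(D) is the only candidate with no mismatches.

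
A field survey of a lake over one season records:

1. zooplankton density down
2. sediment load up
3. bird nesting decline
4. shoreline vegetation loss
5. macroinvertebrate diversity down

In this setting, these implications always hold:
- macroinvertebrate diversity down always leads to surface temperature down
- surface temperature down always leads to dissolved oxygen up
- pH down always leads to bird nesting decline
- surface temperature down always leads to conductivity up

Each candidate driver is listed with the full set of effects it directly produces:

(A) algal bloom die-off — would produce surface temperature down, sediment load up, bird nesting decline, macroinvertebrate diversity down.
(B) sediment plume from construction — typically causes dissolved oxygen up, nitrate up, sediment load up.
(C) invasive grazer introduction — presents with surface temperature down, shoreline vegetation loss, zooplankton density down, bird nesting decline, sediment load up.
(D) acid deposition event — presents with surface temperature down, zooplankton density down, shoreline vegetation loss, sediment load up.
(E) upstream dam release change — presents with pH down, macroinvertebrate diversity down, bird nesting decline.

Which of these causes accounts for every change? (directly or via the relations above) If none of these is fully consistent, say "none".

none

Per-candidate check:
(A) algal bloom die-off — does not account for zooplankton density down, shoreline vegetation loss
(B) sediment plume from construction — does not account for zooplankton density down, bird nesting decline, shoreline vegetation loss, macroinvertebrate diversity down
(C) invasive grazer introduction — does not account for macroinvertebrate diversity down
(D) acid deposition event — zooplankton density down yes; sediment load up yes; bird nesting decline NO; shoreline vegetation loss yes; macroinvertebrate diversity down NO
(E) upstream dam release change — zooplankton density down NO; sediment load up NO; bird nesting decline yes; shoreline vegetation loss NO; macroinvertebrate diversity down yes
None of the listed candidates fits everything.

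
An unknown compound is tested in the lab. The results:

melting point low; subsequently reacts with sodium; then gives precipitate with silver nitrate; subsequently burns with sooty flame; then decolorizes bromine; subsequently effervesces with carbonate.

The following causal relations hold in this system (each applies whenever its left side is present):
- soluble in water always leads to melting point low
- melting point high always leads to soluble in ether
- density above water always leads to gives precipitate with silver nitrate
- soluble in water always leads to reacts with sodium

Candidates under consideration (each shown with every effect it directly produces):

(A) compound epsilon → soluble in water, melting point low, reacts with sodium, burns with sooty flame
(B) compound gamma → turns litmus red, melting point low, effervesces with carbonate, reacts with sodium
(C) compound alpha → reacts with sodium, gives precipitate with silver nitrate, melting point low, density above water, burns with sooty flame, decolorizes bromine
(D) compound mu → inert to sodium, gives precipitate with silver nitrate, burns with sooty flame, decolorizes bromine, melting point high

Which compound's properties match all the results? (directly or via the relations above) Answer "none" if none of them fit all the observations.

Per-candidate check:
(A) compound epsilon — melting point low +; reacts with sodium +; gives precipitate with silver nitrate -; burns with sooty flame +; decolorizes bromine -; effervesces with carbonate -
(B) compound gamma — does not account for gives precipitate with silver nitrate, burns with sooty flame, decolorizes bromine
(C) compound alpha — melting point low +; reacts with sodium +; gives precipitate with silver nitrate +; burns with sooty flame +; decolorizes bromine +; effervesces with carbonate -
(D) compound mu — melting point low -; reacts with sodium -; gives precipitate with silver nitrate +; burns with sooty flame +; decolorizes bromine +; effervesces with carbonate -
None of the listed candidates fits everything.

none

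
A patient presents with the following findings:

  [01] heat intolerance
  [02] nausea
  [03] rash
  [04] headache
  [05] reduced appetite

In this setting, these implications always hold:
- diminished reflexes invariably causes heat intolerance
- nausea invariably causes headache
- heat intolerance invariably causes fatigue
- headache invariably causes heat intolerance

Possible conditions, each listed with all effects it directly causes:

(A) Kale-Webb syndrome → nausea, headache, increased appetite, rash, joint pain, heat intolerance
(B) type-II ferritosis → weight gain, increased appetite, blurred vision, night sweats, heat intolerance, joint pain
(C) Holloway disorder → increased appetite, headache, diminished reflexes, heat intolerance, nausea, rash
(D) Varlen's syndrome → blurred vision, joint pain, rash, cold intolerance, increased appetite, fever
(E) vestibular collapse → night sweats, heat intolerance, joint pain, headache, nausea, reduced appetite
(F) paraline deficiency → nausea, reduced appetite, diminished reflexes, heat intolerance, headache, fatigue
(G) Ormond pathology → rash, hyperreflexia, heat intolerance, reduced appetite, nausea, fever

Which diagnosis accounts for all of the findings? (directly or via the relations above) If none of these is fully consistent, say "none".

G

Per-candidate check:
(A) Kale-Webb syndrome — fails on reduced appetite (predicts increased appetite, not reduced appetite)
(B) type-II ferritosis — heat intolerance match; nausea miss; rash miss; headache miss; reduced appetite miss
(C) Holloway disorder — fails on reduced appetite (predicts increased appetite, not reduced appetite)
(D) Varlen's syndrome — heat intolerance miss; nausea miss; rash match; headache miss; reduced appetite miss
(E) vestibular collapse — heat intolerance match; nausea match; rash miss; headache match; reduced appetite match
(F) paraline deficiency — does not account for rash
(G) Ormond pathology — accounts for every observation (headache via nausea → headache)
(G) alone accounts for all the evidence.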